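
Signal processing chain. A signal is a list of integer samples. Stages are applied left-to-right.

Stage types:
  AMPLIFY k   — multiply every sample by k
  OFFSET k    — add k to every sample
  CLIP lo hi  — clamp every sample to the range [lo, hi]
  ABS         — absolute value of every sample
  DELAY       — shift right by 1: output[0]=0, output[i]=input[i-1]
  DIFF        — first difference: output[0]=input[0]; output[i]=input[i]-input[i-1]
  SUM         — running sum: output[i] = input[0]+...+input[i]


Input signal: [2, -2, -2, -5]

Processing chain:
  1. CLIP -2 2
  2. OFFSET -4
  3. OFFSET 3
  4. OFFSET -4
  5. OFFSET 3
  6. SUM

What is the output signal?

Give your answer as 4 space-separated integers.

Answer: 0 -4 -8 -12

Derivation:
Input: [2, -2, -2, -5]
Stage 1 (CLIP -2 2): clip(2,-2,2)=2, clip(-2,-2,2)=-2, clip(-2,-2,2)=-2, clip(-5,-2,2)=-2 -> [2, -2, -2, -2]
Stage 2 (OFFSET -4): 2+-4=-2, -2+-4=-6, -2+-4=-6, -2+-4=-6 -> [-2, -6, -6, -6]
Stage 3 (OFFSET 3): -2+3=1, -6+3=-3, -6+3=-3, -6+3=-3 -> [1, -3, -3, -3]
Stage 4 (OFFSET -4): 1+-4=-3, -3+-4=-7, -3+-4=-7, -3+-4=-7 -> [-3, -7, -7, -7]
Stage 5 (OFFSET 3): -3+3=0, -7+3=-4, -7+3=-4, -7+3=-4 -> [0, -4, -4, -4]
Stage 6 (SUM): sum[0..0]=0, sum[0..1]=-4, sum[0..2]=-8, sum[0..3]=-12 -> [0, -4, -8, -12]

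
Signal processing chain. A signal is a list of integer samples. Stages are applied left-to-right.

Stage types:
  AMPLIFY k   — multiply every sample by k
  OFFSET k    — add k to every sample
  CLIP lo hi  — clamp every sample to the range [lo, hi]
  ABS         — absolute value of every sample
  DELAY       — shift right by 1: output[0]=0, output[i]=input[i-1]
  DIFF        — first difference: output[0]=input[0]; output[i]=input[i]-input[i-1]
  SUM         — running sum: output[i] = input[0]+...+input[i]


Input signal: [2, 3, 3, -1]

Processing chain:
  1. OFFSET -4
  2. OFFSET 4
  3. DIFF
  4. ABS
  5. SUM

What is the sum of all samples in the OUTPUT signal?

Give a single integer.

Input: [2, 3, 3, -1]
Stage 1 (OFFSET -4): 2+-4=-2, 3+-4=-1, 3+-4=-1, -1+-4=-5 -> [-2, -1, -1, -5]
Stage 2 (OFFSET 4): -2+4=2, -1+4=3, -1+4=3, -5+4=-1 -> [2, 3, 3, -1]
Stage 3 (DIFF): s[0]=2, 3-2=1, 3-3=0, -1-3=-4 -> [2, 1, 0, -4]
Stage 4 (ABS): |2|=2, |1|=1, |0|=0, |-4|=4 -> [2, 1, 0, 4]
Stage 5 (SUM): sum[0..0]=2, sum[0..1]=3, sum[0..2]=3, sum[0..3]=7 -> [2, 3, 3, 7]
Output sum: 15

Answer: 15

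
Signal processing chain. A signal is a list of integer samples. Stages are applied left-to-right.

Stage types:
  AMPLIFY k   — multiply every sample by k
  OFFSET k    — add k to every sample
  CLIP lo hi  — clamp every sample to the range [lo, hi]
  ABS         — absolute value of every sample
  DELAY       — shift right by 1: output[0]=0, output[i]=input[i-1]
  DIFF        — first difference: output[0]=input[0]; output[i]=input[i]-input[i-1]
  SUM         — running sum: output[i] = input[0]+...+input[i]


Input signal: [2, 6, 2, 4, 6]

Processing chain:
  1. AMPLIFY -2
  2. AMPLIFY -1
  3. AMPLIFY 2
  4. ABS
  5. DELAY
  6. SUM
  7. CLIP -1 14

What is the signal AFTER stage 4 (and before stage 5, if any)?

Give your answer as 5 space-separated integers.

Answer: 8 24 8 16 24

Derivation:
Input: [2, 6, 2, 4, 6]
Stage 1 (AMPLIFY -2): 2*-2=-4, 6*-2=-12, 2*-2=-4, 4*-2=-8, 6*-2=-12 -> [-4, -12, -4, -8, -12]
Stage 2 (AMPLIFY -1): -4*-1=4, -12*-1=12, -4*-1=4, -8*-1=8, -12*-1=12 -> [4, 12, 4, 8, 12]
Stage 3 (AMPLIFY 2): 4*2=8, 12*2=24, 4*2=8, 8*2=16, 12*2=24 -> [8, 24, 8, 16, 24]
Stage 4 (ABS): |8|=8, |24|=24, |8|=8, |16|=16, |24|=24 -> [8, 24, 8, 16, 24]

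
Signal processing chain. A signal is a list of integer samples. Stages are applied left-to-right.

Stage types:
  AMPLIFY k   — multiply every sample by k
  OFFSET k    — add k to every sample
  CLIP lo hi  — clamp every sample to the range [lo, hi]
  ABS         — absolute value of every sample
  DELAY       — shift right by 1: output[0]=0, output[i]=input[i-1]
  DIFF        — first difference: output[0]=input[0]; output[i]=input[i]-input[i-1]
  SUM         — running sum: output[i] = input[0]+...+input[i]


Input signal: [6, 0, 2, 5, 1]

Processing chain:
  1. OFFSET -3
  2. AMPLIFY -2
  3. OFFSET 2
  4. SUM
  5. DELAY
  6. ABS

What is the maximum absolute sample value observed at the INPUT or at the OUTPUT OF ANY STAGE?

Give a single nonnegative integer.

Input: [6, 0, 2, 5, 1] (max |s|=6)
Stage 1 (OFFSET -3): 6+-3=3, 0+-3=-3, 2+-3=-1, 5+-3=2, 1+-3=-2 -> [3, -3, -1, 2, -2] (max |s|=3)
Stage 2 (AMPLIFY -2): 3*-2=-6, -3*-2=6, -1*-2=2, 2*-2=-4, -2*-2=4 -> [-6, 6, 2, -4, 4] (max |s|=6)
Stage 3 (OFFSET 2): -6+2=-4, 6+2=8, 2+2=4, -4+2=-2, 4+2=6 -> [-4, 8, 4, -2, 6] (max |s|=8)
Stage 4 (SUM): sum[0..0]=-4, sum[0..1]=4, sum[0..2]=8, sum[0..3]=6, sum[0..4]=12 -> [-4, 4, 8, 6, 12] (max |s|=12)
Stage 5 (DELAY): [0, -4, 4, 8, 6] = [0, -4, 4, 8, 6] -> [0, -4, 4, 8, 6] (max |s|=8)
Stage 6 (ABS): |0|=0, |-4|=4, |4|=4, |8|=8, |6|=6 -> [0, 4, 4, 8, 6] (max |s|=8)
Overall max amplitude: 12

Answer: 12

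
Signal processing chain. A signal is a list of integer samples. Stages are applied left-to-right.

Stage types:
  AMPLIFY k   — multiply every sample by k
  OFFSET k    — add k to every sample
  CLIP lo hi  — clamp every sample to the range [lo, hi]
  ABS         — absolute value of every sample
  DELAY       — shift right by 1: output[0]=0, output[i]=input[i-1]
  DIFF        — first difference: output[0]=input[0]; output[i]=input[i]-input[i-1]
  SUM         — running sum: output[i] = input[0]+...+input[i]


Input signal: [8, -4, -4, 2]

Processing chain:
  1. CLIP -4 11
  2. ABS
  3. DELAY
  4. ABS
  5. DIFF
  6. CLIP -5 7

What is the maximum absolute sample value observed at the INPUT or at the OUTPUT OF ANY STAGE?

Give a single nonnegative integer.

Answer: 8

Derivation:
Input: [8, -4, -4, 2] (max |s|=8)
Stage 1 (CLIP -4 11): clip(8,-4,11)=8, clip(-4,-4,11)=-4, clip(-4,-4,11)=-4, clip(2,-4,11)=2 -> [8, -4, -4, 2] (max |s|=8)
Stage 2 (ABS): |8|=8, |-4|=4, |-4|=4, |2|=2 -> [8, 4, 4, 2] (max |s|=8)
Stage 3 (DELAY): [0, 8, 4, 4] = [0, 8, 4, 4] -> [0, 8, 4, 4] (max |s|=8)
Stage 4 (ABS): |0|=0, |8|=8, |4|=4, |4|=4 -> [0, 8, 4, 4] (max |s|=8)
Stage 5 (DIFF): s[0]=0, 8-0=8, 4-8=-4, 4-4=0 -> [0, 8, -4, 0] (max |s|=8)
Stage 6 (CLIP -5 7): clip(0,-5,7)=0, clip(8,-5,7)=7, clip(-4,-5,7)=-4, clip(0,-5,7)=0 -> [0, 7, -4, 0] (max |s|=7)
Overall max amplitude: 8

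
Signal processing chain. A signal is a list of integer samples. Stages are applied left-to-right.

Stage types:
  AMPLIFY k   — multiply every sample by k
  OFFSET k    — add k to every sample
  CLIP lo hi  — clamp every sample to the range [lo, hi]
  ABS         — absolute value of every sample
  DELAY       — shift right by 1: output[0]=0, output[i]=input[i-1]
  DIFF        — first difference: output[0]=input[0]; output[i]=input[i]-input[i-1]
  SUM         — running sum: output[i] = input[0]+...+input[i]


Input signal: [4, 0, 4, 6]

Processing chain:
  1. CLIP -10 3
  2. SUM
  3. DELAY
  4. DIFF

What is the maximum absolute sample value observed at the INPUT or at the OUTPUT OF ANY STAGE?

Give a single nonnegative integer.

Input: [4, 0, 4, 6] (max |s|=6)
Stage 1 (CLIP -10 3): clip(4,-10,3)=3, clip(0,-10,3)=0, clip(4,-10,3)=3, clip(6,-10,3)=3 -> [3, 0, 3, 3] (max |s|=3)
Stage 2 (SUM): sum[0..0]=3, sum[0..1]=3, sum[0..2]=6, sum[0..3]=9 -> [3, 3, 6, 9] (max |s|=9)
Stage 3 (DELAY): [0, 3, 3, 6] = [0, 3, 3, 6] -> [0, 3, 3, 6] (max |s|=6)
Stage 4 (DIFF): s[0]=0, 3-0=3, 3-3=0, 6-3=3 -> [0, 3, 0, 3] (max |s|=3)
Overall max amplitude: 9

Answer: 9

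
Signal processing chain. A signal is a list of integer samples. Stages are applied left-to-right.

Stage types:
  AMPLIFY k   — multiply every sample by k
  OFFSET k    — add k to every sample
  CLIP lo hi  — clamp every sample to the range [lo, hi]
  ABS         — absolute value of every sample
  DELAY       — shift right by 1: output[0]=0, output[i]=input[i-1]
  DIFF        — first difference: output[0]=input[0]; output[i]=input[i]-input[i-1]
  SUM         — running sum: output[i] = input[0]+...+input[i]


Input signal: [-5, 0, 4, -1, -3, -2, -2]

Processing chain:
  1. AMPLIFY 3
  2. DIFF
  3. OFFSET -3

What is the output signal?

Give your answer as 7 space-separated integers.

Input: [-5, 0, 4, -1, -3, -2, -2]
Stage 1 (AMPLIFY 3): -5*3=-15, 0*3=0, 4*3=12, -1*3=-3, -3*3=-9, -2*3=-6, -2*3=-6 -> [-15, 0, 12, -3, -9, -6, -6]
Stage 2 (DIFF): s[0]=-15, 0--15=15, 12-0=12, -3-12=-15, -9--3=-6, -6--9=3, -6--6=0 -> [-15, 15, 12, -15, -6, 3, 0]
Stage 3 (OFFSET -3): -15+-3=-18, 15+-3=12, 12+-3=9, -15+-3=-18, -6+-3=-9, 3+-3=0, 0+-3=-3 -> [-18, 12, 9, -18, -9, 0, -3]

Answer: -18 12 9 -18 -9 0 -3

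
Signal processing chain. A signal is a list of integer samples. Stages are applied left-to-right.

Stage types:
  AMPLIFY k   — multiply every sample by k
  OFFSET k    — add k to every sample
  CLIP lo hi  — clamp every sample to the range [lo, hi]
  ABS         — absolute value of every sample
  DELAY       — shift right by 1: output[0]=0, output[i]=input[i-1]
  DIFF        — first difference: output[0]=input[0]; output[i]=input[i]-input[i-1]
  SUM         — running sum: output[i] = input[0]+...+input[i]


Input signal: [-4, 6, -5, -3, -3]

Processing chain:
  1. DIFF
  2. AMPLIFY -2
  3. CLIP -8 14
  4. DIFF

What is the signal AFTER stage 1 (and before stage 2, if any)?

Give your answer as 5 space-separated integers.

Answer: -4 10 -11 2 0

Derivation:
Input: [-4, 6, -5, -3, -3]
Stage 1 (DIFF): s[0]=-4, 6--4=10, -5-6=-11, -3--5=2, -3--3=0 -> [-4, 10, -11, 2, 0]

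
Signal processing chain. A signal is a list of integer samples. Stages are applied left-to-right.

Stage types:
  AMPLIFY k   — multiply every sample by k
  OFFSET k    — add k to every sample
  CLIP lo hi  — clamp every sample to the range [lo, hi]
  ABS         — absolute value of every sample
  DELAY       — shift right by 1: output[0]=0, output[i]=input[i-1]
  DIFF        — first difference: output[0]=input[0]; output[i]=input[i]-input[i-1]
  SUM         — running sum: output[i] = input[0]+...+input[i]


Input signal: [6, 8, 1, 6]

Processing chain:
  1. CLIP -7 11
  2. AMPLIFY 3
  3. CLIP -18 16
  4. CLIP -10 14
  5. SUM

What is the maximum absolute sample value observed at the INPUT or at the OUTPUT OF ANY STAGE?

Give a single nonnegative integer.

Input: [6, 8, 1, 6] (max |s|=8)
Stage 1 (CLIP -7 11): clip(6,-7,11)=6, clip(8,-7,11)=8, clip(1,-7,11)=1, clip(6,-7,11)=6 -> [6, 8, 1, 6] (max |s|=8)
Stage 2 (AMPLIFY 3): 6*3=18, 8*3=24, 1*3=3, 6*3=18 -> [18, 24, 3, 18] (max |s|=24)
Stage 3 (CLIP -18 16): clip(18,-18,16)=16, clip(24,-18,16)=16, clip(3,-18,16)=3, clip(18,-18,16)=16 -> [16, 16, 3, 16] (max |s|=16)
Stage 4 (CLIP -10 14): clip(16,-10,14)=14, clip(16,-10,14)=14, clip(3,-10,14)=3, clip(16,-10,14)=14 -> [14, 14, 3, 14] (max |s|=14)
Stage 5 (SUM): sum[0..0]=14, sum[0..1]=28, sum[0..2]=31, sum[0..3]=45 -> [14, 28, 31, 45] (max |s|=45)
Overall max amplitude: 45

Answer: 45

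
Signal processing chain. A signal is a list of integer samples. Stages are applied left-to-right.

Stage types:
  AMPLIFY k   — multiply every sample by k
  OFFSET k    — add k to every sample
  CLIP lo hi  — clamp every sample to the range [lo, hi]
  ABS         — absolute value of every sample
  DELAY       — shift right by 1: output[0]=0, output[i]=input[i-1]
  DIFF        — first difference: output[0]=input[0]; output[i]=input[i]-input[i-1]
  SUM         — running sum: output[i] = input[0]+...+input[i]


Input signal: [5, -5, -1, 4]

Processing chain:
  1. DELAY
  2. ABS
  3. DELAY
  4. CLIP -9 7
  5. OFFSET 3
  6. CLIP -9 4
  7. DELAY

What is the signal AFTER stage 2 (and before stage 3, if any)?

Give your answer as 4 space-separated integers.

Input: [5, -5, -1, 4]
Stage 1 (DELAY): [0, 5, -5, -1] = [0, 5, -5, -1] -> [0, 5, -5, -1]
Stage 2 (ABS): |0|=0, |5|=5, |-5|=5, |-1|=1 -> [0, 5, 5, 1]

Answer: 0 5 5 1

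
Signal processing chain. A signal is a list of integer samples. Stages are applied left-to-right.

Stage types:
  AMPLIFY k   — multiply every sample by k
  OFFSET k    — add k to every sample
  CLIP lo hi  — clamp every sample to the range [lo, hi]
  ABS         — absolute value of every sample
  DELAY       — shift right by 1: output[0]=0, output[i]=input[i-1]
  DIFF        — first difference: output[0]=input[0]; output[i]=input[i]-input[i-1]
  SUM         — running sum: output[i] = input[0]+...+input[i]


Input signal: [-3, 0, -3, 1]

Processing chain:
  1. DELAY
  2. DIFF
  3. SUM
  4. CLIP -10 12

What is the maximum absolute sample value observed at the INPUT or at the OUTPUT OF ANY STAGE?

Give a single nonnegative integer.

Answer: 3

Derivation:
Input: [-3, 0, -3, 1] (max |s|=3)
Stage 1 (DELAY): [0, -3, 0, -3] = [0, -3, 0, -3] -> [0, -3, 0, -3] (max |s|=3)
Stage 2 (DIFF): s[0]=0, -3-0=-3, 0--3=3, -3-0=-3 -> [0, -3, 3, -3] (max |s|=3)
Stage 3 (SUM): sum[0..0]=0, sum[0..1]=-3, sum[0..2]=0, sum[0..3]=-3 -> [0, -3, 0, -3] (max |s|=3)
Stage 4 (CLIP -10 12): clip(0,-10,12)=0, clip(-3,-10,12)=-3, clip(0,-10,12)=0, clip(-3,-10,12)=-3 -> [0, -3, 0, -3] (max |s|=3)
Overall max amplitude: 3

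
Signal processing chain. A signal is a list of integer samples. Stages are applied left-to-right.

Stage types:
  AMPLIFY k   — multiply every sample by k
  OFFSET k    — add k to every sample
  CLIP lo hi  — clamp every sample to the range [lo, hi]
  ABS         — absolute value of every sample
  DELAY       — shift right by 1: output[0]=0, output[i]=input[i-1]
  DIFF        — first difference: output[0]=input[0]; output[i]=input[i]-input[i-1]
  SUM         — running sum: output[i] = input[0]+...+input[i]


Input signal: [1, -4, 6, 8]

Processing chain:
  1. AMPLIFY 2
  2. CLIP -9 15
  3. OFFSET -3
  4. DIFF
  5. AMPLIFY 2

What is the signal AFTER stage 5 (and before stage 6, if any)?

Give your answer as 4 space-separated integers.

Input: [1, -4, 6, 8]
Stage 1 (AMPLIFY 2): 1*2=2, -4*2=-8, 6*2=12, 8*2=16 -> [2, -8, 12, 16]
Stage 2 (CLIP -9 15): clip(2,-9,15)=2, clip(-8,-9,15)=-8, clip(12,-9,15)=12, clip(16,-9,15)=15 -> [2, -8, 12, 15]
Stage 3 (OFFSET -3): 2+-3=-1, -8+-3=-11, 12+-3=9, 15+-3=12 -> [-1, -11, 9, 12]
Stage 4 (DIFF): s[0]=-1, -11--1=-10, 9--11=20, 12-9=3 -> [-1, -10, 20, 3]
Stage 5 (AMPLIFY 2): -1*2=-2, -10*2=-20, 20*2=40, 3*2=6 -> [-2, -20, 40, 6]

Answer: -2 -20 40 6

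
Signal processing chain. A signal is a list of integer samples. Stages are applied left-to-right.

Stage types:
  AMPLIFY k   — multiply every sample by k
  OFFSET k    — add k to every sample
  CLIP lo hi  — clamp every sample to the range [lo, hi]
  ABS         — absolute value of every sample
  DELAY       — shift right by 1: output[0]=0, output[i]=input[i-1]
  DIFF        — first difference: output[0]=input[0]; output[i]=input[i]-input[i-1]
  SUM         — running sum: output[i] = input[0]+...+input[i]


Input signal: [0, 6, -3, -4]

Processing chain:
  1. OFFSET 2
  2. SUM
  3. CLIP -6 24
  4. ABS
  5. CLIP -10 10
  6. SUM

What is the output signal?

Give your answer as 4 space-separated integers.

Answer: 2 12 21 28

Derivation:
Input: [0, 6, -3, -4]
Stage 1 (OFFSET 2): 0+2=2, 6+2=8, -3+2=-1, -4+2=-2 -> [2, 8, -1, -2]
Stage 2 (SUM): sum[0..0]=2, sum[0..1]=10, sum[0..2]=9, sum[0..3]=7 -> [2, 10, 9, 7]
Stage 3 (CLIP -6 24): clip(2,-6,24)=2, clip(10,-6,24)=10, clip(9,-6,24)=9, clip(7,-6,24)=7 -> [2, 10, 9, 7]
Stage 4 (ABS): |2|=2, |10|=10, |9|=9, |7|=7 -> [2, 10, 9, 7]
Stage 5 (CLIP -10 10): clip(2,-10,10)=2, clip(10,-10,10)=10, clip(9,-10,10)=9, clip(7,-10,10)=7 -> [2, 10, 9, 7]
Stage 6 (SUM): sum[0..0]=2, sum[0..1]=12, sum[0..2]=21, sum[0..3]=28 -> [2, 12, 21, 28]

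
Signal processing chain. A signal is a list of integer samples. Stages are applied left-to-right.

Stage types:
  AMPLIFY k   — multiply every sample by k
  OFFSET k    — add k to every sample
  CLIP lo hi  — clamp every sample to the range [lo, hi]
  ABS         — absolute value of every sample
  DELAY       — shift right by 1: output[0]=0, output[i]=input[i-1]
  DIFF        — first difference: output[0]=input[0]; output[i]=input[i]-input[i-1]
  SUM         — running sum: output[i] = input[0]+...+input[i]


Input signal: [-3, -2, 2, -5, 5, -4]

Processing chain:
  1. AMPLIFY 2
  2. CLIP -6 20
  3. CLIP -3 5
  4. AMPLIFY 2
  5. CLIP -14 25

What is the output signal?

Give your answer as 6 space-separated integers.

Answer: -6 -6 8 -6 10 -6

Derivation:
Input: [-3, -2, 2, -5, 5, -4]
Stage 1 (AMPLIFY 2): -3*2=-6, -2*2=-4, 2*2=4, -5*2=-10, 5*2=10, -4*2=-8 -> [-6, -4, 4, -10, 10, -8]
Stage 2 (CLIP -6 20): clip(-6,-6,20)=-6, clip(-4,-6,20)=-4, clip(4,-6,20)=4, clip(-10,-6,20)=-6, clip(10,-6,20)=10, clip(-8,-6,20)=-6 -> [-6, -4, 4, -6, 10, -6]
Stage 3 (CLIP -3 5): clip(-6,-3,5)=-3, clip(-4,-3,5)=-3, clip(4,-3,5)=4, clip(-6,-3,5)=-3, clip(10,-3,5)=5, clip(-6,-3,5)=-3 -> [-3, -3, 4, -3, 5, -3]
Stage 4 (AMPLIFY 2): -3*2=-6, -3*2=-6, 4*2=8, -3*2=-6, 5*2=10, -3*2=-6 -> [-6, -6, 8, -6, 10, -6]
Stage 5 (CLIP -14 25): clip(-6,-14,25)=-6, clip(-6,-14,25)=-6, clip(8,-14,25)=8, clip(-6,-14,25)=-6, clip(10,-14,25)=10, clip(-6,-14,25)=-6 -> [-6, -6, 8, -6, 10, -6]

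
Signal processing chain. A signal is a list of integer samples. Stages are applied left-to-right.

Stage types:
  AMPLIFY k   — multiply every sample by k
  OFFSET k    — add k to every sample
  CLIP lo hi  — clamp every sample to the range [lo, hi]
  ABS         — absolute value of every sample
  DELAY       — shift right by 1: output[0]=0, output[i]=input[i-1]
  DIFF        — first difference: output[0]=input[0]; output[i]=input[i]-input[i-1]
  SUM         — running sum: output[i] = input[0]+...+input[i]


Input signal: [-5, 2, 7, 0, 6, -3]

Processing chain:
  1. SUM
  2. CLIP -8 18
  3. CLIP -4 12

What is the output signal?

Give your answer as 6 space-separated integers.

Input: [-5, 2, 7, 0, 6, -3]
Stage 1 (SUM): sum[0..0]=-5, sum[0..1]=-3, sum[0..2]=4, sum[0..3]=4, sum[0..4]=10, sum[0..5]=7 -> [-5, -3, 4, 4, 10, 7]
Stage 2 (CLIP -8 18): clip(-5,-8,18)=-5, clip(-3,-8,18)=-3, clip(4,-8,18)=4, clip(4,-8,18)=4, clip(10,-8,18)=10, clip(7,-8,18)=7 -> [-5, -3, 4, 4, 10, 7]
Stage 3 (CLIP -4 12): clip(-5,-4,12)=-4, clip(-3,-4,12)=-3, clip(4,-4,12)=4, clip(4,-4,12)=4, clip(10,-4,12)=10, clip(7,-4,12)=7 -> [-4, -3, 4, 4, 10, 7]

Answer: -4 -3 4 4 10 7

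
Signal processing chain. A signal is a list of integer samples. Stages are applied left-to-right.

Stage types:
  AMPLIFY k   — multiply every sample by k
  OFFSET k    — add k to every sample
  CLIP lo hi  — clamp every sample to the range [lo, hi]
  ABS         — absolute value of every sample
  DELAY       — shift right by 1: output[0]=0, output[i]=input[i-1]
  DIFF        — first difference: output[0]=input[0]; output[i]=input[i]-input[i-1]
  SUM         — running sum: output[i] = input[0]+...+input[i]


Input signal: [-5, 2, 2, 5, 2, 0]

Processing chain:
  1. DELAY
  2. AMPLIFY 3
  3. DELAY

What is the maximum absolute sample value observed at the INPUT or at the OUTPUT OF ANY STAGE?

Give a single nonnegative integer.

Answer: 15

Derivation:
Input: [-5, 2, 2, 5, 2, 0] (max |s|=5)
Stage 1 (DELAY): [0, -5, 2, 2, 5, 2] = [0, -5, 2, 2, 5, 2] -> [0, -5, 2, 2, 5, 2] (max |s|=5)
Stage 2 (AMPLIFY 3): 0*3=0, -5*3=-15, 2*3=6, 2*3=6, 5*3=15, 2*3=6 -> [0, -15, 6, 6, 15, 6] (max |s|=15)
Stage 3 (DELAY): [0, 0, -15, 6, 6, 15] = [0, 0, -15, 6, 6, 15] -> [0, 0, -15, 6, 6, 15] (max |s|=15)
Overall max amplitude: 15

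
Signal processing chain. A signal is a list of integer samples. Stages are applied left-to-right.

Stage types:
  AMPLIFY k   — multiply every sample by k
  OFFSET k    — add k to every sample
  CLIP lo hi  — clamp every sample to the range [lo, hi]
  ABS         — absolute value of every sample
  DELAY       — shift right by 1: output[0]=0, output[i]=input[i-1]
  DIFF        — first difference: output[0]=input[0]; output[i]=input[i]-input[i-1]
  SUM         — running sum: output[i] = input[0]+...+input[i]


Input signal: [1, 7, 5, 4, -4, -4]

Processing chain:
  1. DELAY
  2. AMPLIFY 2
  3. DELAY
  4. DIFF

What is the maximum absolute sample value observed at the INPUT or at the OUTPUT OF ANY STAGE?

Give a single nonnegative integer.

Input: [1, 7, 5, 4, -4, -4] (max |s|=7)
Stage 1 (DELAY): [0, 1, 7, 5, 4, -4] = [0, 1, 7, 5, 4, -4] -> [0, 1, 7, 5, 4, -4] (max |s|=7)
Stage 2 (AMPLIFY 2): 0*2=0, 1*2=2, 7*2=14, 5*2=10, 4*2=8, -4*2=-8 -> [0, 2, 14, 10, 8, -8] (max |s|=14)
Stage 3 (DELAY): [0, 0, 2, 14, 10, 8] = [0, 0, 2, 14, 10, 8] -> [0, 0, 2, 14, 10, 8] (max |s|=14)
Stage 4 (DIFF): s[0]=0, 0-0=0, 2-0=2, 14-2=12, 10-14=-4, 8-10=-2 -> [0, 0, 2, 12, -4, -2] (max |s|=12)
Overall max amplitude: 14

Answer: 14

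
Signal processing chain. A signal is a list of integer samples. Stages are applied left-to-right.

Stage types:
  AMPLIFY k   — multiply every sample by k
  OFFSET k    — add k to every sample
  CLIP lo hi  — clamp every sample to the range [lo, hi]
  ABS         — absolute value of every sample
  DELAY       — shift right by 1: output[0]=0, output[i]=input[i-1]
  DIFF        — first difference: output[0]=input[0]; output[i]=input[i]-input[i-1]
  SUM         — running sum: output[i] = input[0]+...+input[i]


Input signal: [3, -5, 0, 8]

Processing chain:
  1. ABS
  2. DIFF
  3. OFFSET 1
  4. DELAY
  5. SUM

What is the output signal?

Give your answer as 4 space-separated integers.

Input: [3, -5, 0, 8]
Stage 1 (ABS): |3|=3, |-5|=5, |0|=0, |8|=8 -> [3, 5, 0, 8]
Stage 2 (DIFF): s[0]=3, 5-3=2, 0-5=-5, 8-0=8 -> [3, 2, -5, 8]
Stage 3 (OFFSET 1): 3+1=4, 2+1=3, -5+1=-4, 8+1=9 -> [4, 3, -4, 9]
Stage 4 (DELAY): [0, 4, 3, -4] = [0, 4, 3, -4] -> [0, 4, 3, -4]
Stage 5 (SUM): sum[0..0]=0, sum[0..1]=4, sum[0..2]=7, sum[0..3]=3 -> [0, 4, 7, 3]

Answer: 0 4 7 3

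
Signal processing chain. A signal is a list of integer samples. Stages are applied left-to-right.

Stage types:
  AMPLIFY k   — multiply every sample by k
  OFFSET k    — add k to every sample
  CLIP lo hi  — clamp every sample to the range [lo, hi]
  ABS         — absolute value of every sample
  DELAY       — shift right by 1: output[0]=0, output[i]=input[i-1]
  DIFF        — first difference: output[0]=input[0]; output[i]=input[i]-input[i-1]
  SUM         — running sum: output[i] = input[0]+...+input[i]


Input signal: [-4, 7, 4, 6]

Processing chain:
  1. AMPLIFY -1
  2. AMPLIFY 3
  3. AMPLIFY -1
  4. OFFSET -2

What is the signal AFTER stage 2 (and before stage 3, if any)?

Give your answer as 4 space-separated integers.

Answer: 12 -21 -12 -18

Derivation:
Input: [-4, 7, 4, 6]
Stage 1 (AMPLIFY -1): -4*-1=4, 7*-1=-7, 4*-1=-4, 6*-1=-6 -> [4, -7, -4, -6]
Stage 2 (AMPLIFY 3): 4*3=12, -7*3=-21, -4*3=-12, -6*3=-18 -> [12, -21, -12, -18]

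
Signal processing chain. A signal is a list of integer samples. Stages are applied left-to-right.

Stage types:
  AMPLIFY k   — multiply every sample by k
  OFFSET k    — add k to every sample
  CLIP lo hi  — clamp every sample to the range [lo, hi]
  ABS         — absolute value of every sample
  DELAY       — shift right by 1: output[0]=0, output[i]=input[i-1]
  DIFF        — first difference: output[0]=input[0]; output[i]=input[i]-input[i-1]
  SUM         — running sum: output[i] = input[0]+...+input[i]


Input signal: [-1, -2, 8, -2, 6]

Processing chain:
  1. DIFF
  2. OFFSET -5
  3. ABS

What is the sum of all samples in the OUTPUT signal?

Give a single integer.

Answer: 35

Derivation:
Input: [-1, -2, 8, -2, 6]
Stage 1 (DIFF): s[0]=-1, -2--1=-1, 8--2=10, -2-8=-10, 6--2=8 -> [-1, -1, 10, -10, 8]
Stage 2 (OFFSET -5): -1+-5=-6, -1+-5=-6, 10+-5=5, -10+-5=-15, 8+-5=3 -> [-6, -6, 5, -15, 3]
Stage 3 (ABS): |-6|=6, |-6|=6, |5|=5, |-15|=15, |3|=3 -> [6, 6, 5, 15, 3]
Output sum: 35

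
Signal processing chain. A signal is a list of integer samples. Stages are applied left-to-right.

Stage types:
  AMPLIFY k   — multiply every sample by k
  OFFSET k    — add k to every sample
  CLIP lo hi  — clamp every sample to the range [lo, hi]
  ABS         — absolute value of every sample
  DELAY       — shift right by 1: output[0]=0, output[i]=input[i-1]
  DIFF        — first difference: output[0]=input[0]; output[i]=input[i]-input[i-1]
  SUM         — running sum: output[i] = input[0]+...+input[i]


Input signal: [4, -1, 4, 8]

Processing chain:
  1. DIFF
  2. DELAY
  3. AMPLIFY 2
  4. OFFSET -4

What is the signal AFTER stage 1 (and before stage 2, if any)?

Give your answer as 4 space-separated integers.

Input: [4, -1, 4, 8]
Stage 1 (DIFF): s[0]=4, -1-4=-5, 4--1=5, 8-4=4 -> [4, -5, 5, 4]

Answer: 4 -5 5 4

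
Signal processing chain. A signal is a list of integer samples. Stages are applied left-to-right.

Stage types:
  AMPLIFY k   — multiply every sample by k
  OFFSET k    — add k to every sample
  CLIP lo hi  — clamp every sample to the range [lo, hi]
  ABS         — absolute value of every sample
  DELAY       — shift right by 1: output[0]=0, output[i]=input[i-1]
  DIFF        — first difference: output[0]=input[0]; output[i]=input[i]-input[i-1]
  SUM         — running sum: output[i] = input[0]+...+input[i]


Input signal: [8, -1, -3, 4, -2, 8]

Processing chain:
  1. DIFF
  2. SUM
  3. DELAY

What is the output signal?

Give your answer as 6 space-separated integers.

Answer: 0 8 -1 -3 4 -2

Derivation:
Input: [8, -1, -3, 4, -2, 8]
Stage 1 (DIFF): s[0]=8, -1-8=-9, -3--1=-2, 4--3=7, -2-4=-6, 8--2=10 -> [8, -9, -2, 7, -6, 10]
Stage 2 (SUM): sum[0..0]=8, sum[0..1]=-1, sum[0..2]=-3, sum[0..3]=4, sum[0..4]=-2, sum[0..5]=8 -> [8, -1, -3, 4, -2, 8]
Stage 3 (DELAY): [0, 8, -1, -3, 4, -2] = [0, 8, -1, -3, 4, -2] -> [0, 8, -1, -3, 4, -2]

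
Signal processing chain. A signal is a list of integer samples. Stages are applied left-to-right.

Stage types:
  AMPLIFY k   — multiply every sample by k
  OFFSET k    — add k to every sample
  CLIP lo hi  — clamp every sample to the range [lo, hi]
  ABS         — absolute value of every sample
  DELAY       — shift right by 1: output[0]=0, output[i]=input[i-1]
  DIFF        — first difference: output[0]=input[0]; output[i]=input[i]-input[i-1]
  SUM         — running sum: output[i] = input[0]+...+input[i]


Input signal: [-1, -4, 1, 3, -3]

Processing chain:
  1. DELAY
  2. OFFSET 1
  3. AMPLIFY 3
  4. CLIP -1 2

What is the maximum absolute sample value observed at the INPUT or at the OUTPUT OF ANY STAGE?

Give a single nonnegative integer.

Input: [-1, -4, 1, 3, -3] (max |s|=4)
Stage 1 (DELAY): [0, -1, -4, 1, 3] = [0, -1, -4, 1, 3] -> [0, -1, -4, 1, 3] (max |s|=4)
Stage 2 (OFFSET 1): 0+1=1, -1+1=0, -4+1=-3, 1+1=2, 3+1=4 -> [1, 0, -3, 2, 4] (max |s|=4)
Stage 3 (AMPLIFY 3): 1*3=3, 0*3=0, -3*3=-9, 2*3=6, 4*3=12 -> [3, 0, -9, 6, 12] (max |s|=12)
Stage 4 (CLIP -1 2): clip(3,-1,2)=2, clip(0,-1,2)=0, clip(-9,-1,2)=-1, clip(6,-1,2)=2, clip(12,-1,2)=2 -> [2, 0, -1, 2, 2] (max |s|=2)
Overall max amplitude: 12

Answer: 12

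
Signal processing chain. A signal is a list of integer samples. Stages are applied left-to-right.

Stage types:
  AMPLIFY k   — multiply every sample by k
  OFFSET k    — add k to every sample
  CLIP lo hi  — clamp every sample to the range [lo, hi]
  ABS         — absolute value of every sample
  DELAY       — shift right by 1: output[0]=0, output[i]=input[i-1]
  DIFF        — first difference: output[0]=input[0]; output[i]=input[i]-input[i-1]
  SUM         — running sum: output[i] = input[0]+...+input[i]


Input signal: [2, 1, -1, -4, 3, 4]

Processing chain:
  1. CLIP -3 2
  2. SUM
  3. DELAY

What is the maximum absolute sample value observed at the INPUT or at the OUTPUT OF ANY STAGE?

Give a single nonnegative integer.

Answer: 4

Derivation:
Input: [2, 1, -1, -4, 3, 4] (max |s|=4)
Stage 1 (CLIP -3 2): clip(2,-3,2)=2, clip(1,-3,2)=1, clip(-1,-3,2)=-1, clip(-4,-3,2)=-3, clip(3,-3,2)=2, clip(4,-3,2)=2 -> [2, 1, -1, -3, 2, 2] (max |s|=3)
Stage 2 (SUM): sum[0..0]=2, sum[0..1]=3, sum[0..2]=2, sum[0..3]=-1, sum[0..4]=1, sum[0..5]=3 -> [2, 3, 2, -1, 1, 3] (max |s|=3)
Stage 3 (DELAY): [0, 2, 3, 2, -1, 1] = [0, 2, 3, 2, -1, 1] -> [0, 2, 3, 2, -1, 1] (max |s|=3)
Overall max amplitude: 4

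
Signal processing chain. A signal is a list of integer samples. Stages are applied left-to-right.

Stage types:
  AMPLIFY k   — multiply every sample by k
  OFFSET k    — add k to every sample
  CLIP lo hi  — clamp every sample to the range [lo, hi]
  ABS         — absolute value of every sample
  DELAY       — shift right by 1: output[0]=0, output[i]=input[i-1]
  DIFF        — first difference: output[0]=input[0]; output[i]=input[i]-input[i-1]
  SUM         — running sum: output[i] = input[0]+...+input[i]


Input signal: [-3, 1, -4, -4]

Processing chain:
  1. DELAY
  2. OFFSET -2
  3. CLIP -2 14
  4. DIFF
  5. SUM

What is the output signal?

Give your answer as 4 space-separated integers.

Answer: -2 -2 -1 -2

Derivation:
Input: [-3, 1, -4, -4]
Stage 1 (DELAY): [0, -3, 1, -4] = [0, -3, 1, -4] -> [0, -3, 1, -4]
Stage 2 (OFFSET -2): 0+-2=-2, -3+-2=-5, 1+-2=-1, -4+-2=-6 -> [-2, -5, -1, -6]
Stage 3 (CLIP -2 14): clip(-2,-2,14)=-2, clip(-5,-2,14)=-2, clip(-1,-2,14)=-1, clip(-6,-2,14)=-2 -> [-2, -2, -1, -2]
Stage 4 (DIFF): s[0]=-2, -2--2=0, -1--2=1, -2--1=-1 -> [-2, 0, 1, -1]
Stage 5 (SUM): sum[0..0]=-2, sum[0..1]=-2, sum[0..2]=-1, sum[0..3]=-2 -> [-2, -2, -1, -2]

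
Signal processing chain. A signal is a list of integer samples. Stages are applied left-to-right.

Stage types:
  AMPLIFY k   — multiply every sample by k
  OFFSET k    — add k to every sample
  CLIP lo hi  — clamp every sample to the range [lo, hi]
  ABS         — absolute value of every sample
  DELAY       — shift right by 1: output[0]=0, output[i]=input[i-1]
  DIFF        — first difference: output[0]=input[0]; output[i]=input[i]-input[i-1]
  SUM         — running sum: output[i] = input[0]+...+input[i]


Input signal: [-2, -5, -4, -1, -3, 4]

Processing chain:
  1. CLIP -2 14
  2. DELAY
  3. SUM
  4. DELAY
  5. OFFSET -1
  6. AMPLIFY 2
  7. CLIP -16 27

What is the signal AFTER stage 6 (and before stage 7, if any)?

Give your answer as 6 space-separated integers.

Input: [-2, -5, -4, -1, -3, 4]
Stage 1 (CLIP -2 14): clip(-2,-2,14)=-2, clip(-5,-2,14)=-2, clip(-4,-2,14)=-2, clip(-1,-2,14)=-1, clip(-3,-2,14)=-2, clip(4,-2,14)=4 -> [-2, -2, -2, -1, -2, 4]
Stage 2 (DELAY): [0, -2, -2, -2, -1, -2] = [0, -2, -2, -2, -1, -2] -> [0, -2, -2, -2, -1, -2]
Stage 3 (SUM): sum[0..0]=0, sum[0..1]=-2, sum[0..2]=-4, sum[0..3]=-6, sum[0..4]=-7, sum[0..5]=-9 -> [0, -2, -4, -6, -7, -9]
Stage 4 (DELAY): [0, 0, -2, -4, -6, -7] = [0, 0, -2, -4, -6, -7] -> [0, 0, -2, -4, -6, -7]
Stage 5 (OFFSET -1): 0+-1=-1, 0+-1=-1, -2+-1=-3, -4+-1=-5, -6+-1=-7, -7+-1=-8 -> [-1, -1, -3, -5, -7, -8]
Stage 6 (AMPLIFY 2): -1*2=-2, -1*2=-2, -3*2=-6, -5*2=-10, -7*2=-14, -8*2=-16 -> [-2, -2, -6, -10, -14, -16]

Answer: -2 -2 -6 -10 -14 -16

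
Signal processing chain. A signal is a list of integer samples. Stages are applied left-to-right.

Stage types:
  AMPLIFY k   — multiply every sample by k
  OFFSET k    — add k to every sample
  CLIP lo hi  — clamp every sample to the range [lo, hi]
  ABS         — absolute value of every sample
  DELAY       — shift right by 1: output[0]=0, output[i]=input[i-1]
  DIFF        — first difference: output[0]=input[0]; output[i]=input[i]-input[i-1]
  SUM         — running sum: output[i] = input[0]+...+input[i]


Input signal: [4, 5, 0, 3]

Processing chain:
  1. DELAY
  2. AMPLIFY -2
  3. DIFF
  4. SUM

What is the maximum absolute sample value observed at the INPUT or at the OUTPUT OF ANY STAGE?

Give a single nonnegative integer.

Input: [4, 5, 0, 3] (max |s|=5)
Stage 1 (DELAY): [0, 4, 5, 0] = [0, 4, 5, 0] -> [0, 4, 5, 0] (max |s|=5)
Stage 2 (AMPLIFY -2): 0*-2=0, 4*-2=-8, 5*-2=-10, 0*-2=0 -> [0, -8, -10, 0] (max |s|=10)
Stage 3 (DIFF): s[0]=0, -8-0=-8, -10--8=-2, 0--10=10 -> [0, -8, -2, 10] (max |s|=10)
Stage 4 (SUM): sum[0..0]=0, sum[0..1]=-8, sum[0..2]=-10, sum[0..3]=0 -> [0, -8, -10, 0] (max |s|=10)
Overall max amplitude: 10

Answer: 10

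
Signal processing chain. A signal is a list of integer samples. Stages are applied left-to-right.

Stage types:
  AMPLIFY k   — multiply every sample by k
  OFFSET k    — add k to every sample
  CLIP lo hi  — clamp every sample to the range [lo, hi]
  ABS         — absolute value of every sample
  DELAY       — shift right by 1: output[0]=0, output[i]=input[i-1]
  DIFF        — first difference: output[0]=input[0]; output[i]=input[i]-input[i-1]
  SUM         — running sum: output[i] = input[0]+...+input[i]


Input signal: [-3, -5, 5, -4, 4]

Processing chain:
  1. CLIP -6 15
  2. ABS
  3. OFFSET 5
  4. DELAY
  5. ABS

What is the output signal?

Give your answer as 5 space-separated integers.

Answer: 0 8 10 10 9

Derivation:
Input: [-3, -5, 5, -4, 4]
Stage 1 (CLIP -6 15): clip(-3,-6,15)=-3, clip(-5,-6,15)=-5, clip(5,-6,15)=5, clip(-4,-6,15)=-4, clip(4,-6,15)=4 -> [-3, -5, 5, -4, 4]
Stage 2 (ABS): |-3|=3, |-5|=5, |5|=5, |-4|=4, |4|=4 -> [3, 5, 5, 4, 4]
Stage 3 (OFFSET 5): 3+5=8, 5+5=10, 5+5=10, 4+5=9, 4+5=9 -> [8, 10, 10, 9, 9]
Stage 4 (DELAY): [0, 8, 10, 10, 9] = [0, 8, 10, 10, 9] -> [0, 8, 10, 10, 9]
Stage 5 (ABS): |0|=0, |8|=8, |10|=10, |10|=10, |9|=9 -> [0, 8, 10, 10, 9]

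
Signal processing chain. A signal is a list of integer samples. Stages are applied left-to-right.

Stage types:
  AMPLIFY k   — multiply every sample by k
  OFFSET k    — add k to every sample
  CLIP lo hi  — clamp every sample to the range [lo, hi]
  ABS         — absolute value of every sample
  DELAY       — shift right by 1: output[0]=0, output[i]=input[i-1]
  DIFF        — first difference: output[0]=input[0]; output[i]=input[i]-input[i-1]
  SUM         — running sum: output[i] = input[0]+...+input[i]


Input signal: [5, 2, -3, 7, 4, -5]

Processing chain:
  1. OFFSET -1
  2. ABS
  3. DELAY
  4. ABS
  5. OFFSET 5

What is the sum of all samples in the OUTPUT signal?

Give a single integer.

Answer: 48

Derivation:
Input: [5, 2, -3, 7, 4, -5]
Stage 1 (OFFSET -1): 5+-1=4, 2+-1=1, -3+-1=-4, 7+-1=6, 4+-1=3, -5+-1=-6 -> [4, 1, -4, 6, 3, -6]
Stage 2 (ABS): |4|=4, |1|=1, |-4|=4, |6|=6, |3|=3, |-6|=6 -> [4, 1, 4, 6, 3, 6]
Stage 3 (DELAY): [0, 4, 1, 4, 6, 3] = [0, 4, 1, 4, 6, 3] -> [0, 4, 1, 4, 6, 3]
Stage 4 (ABS): |0|=0, |4|=4, |1|=1, |4|=4, |6|=6, |3|=3 -> [0, 4, 1, 4, 6, 3]
Stage 5 (OFFSET 5): 0+5=5, 4+5=9, 1+5=6, 4+5=9, 6+5=11, 3+5=8 -> [5, 9, 6, 9, 11, 8]
Output sum: 48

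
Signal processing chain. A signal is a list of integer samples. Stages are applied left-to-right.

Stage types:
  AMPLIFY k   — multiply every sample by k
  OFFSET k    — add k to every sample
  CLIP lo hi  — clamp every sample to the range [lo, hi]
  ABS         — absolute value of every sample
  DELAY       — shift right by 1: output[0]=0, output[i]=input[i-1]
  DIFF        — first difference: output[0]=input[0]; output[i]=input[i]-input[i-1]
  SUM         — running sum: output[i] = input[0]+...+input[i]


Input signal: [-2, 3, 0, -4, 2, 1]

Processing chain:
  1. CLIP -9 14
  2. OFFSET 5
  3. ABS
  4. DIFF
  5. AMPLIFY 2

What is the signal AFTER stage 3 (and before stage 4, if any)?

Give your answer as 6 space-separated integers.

Input: [-2, 3, 0, -4, 2, 1]
Stage 1 (CLIP -9 14): clip(-2,-9,14)=-2, clip(3,-9,14)=3, clip(0,-9,14)=0, clip(-4,-9,14)=-4, clip(2,-9,14)=2, clip(1,-9,14)=1 -> [-2, 3, 0, -4, 2, 1]
Stage 2 (OFFSET 5): -2+5=3, 3+5=8, 0+5=5, -4+5=1, 2+5=7, 1+5=6 -> [3, 8, 5, 1, 7, 6]
Stage 3 (ABS): |3|=3, |8|=8, |5|=5, |1|=1, |7|=7, |6|=6 -> [3, 8, 5, 1, 7, 6]

Answer: 3 8 5 1 7 6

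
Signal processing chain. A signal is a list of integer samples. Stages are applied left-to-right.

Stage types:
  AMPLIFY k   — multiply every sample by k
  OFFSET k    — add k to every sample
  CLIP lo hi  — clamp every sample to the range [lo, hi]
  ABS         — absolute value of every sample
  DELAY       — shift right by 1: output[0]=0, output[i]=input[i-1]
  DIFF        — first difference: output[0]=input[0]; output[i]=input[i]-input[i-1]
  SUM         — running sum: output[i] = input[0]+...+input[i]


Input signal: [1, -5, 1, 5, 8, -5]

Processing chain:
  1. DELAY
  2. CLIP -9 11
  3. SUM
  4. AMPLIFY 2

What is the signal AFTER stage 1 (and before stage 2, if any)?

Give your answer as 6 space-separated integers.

Input: [1, -5, 1, 5, 8, -5]
Stage 1 (DELAY): [0, 1, -5, 1, 5, 8] = [0, 1, -5, 1, 5, 8] -> [0, 1, -5, 1, 5, 8]

Answer: 0 1 -5 1 5 8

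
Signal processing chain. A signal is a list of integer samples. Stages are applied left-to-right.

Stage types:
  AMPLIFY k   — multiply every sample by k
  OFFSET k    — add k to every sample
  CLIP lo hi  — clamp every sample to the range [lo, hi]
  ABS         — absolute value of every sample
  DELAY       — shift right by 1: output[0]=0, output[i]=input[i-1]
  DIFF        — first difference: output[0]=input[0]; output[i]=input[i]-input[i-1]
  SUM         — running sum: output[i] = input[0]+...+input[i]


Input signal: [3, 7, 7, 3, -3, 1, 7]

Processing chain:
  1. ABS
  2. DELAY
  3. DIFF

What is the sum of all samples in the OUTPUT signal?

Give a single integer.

Input: [3, 7, 7, 3, -3, 1, 7]
Stage 1 (ABS): |3|=3, |7|=7, |7|=7, |3|=3, |-3|=3, |1|=1, |7|=7 -> [3, 7, 7, 3, 3, 1, 7]
Stage 2 (DELAY): [0, 3, 7, 7, 3, 3, 1] = [0, 3, 7, 7, 3, 3, 1] -> [0, 3, 7, 7, 3, 3, 1]
Stage 3 (DIFF): s[0]=0, 3-0=3, 7-3=4, 7-7=0, 3-7=-4, 3-3=0, 1-3=-2 -> [0, 3, 4, 0, -4, 0, -2]
Output sum: 1

Answer: 1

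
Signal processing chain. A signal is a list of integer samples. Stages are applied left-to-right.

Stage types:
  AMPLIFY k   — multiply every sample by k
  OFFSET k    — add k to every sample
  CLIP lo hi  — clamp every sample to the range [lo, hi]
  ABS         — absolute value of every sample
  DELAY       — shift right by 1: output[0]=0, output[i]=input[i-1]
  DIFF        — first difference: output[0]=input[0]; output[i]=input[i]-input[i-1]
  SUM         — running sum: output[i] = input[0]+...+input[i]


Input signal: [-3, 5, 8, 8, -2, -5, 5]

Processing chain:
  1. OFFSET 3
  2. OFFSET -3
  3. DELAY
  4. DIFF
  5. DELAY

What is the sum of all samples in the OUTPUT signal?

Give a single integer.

Answer: -2

Derivation:
Input: [-3, 5, 8, 8, -2, -5, 5]
Stage 1 (OFFSET 3): -3+3=0, 5+3=8, 8+3=11, 8+3=11, -2+3=1, -5+3=-2, 5+3=8 -> [0, 8, 11, 11, 1, -2, 8]
Stage 2 (OFFSET -3): 0+-3=-3, 8+-3=5, 11+-3=8, 11+-3=8, 1+-3=-2, -2+-3=-5, 8+-3=5 -> [-3, 5, 8, 8, -2, -5, 5]
Stage 3 (DELAY): [0, -3, 5, 8, 8, -2, -5] = [0, -3, 5, 8, 8, -2, -5] -> [0, -3, 5, 8, 8, -2, -5]
Stage 4 (DIFF): s[0]=0, -3-0=-3, 5--3=8, 8-5=3, 8-8=0, -2-8=-10, -5--2=-3 -> [0, -3, 8, 3, 0, -10, -3]
Stage 5 (DELAY): [0, 0, -3, 8, 3, 0, -10] = [0, 0, -3, 8, 3, 0, -10] -> [0, 0, -3, 8, 3, 0, -10]
Output sum: -2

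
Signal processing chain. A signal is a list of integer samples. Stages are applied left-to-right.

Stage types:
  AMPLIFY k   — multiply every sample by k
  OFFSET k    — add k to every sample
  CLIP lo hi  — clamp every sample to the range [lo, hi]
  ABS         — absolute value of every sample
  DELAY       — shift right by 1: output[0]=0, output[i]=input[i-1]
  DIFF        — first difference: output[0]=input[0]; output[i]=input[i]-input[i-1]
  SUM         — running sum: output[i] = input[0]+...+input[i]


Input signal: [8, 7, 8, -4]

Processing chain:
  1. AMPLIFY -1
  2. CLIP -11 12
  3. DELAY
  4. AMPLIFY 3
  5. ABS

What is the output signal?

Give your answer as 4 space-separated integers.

Answer: 0 24 21 24

Derivation:
Input: [8, 7, 8, -4]
Stage 1 (AMPLIFY -1): 8*-1=-8, 7*-1=-7, 8*-1=-8, -4*-1=4 -> [-8, -7, -8, 4]
Stage 2 (CLIP -11 12): clip(-8,-11,12)=-8, clip(-7,-11,12)=-7, clip(-8,-11,12)=-8, clip(4,-11,12)=4 -> [-8, -7, -8, 4]
Stage 3 (DELAY): [0, -8, -7, -8] = [0, -8, -7, -8] -> [0, -8, -7, -8]
Stage 4 (AMPLIFY 3): 0*3=0, -8*3=-24, -7*3=-21, -8*3=-24 -> [0, -24, -21, -24]
Stage 5 (ABS): |0|=0, |-24|=24, |-21|=21, |-24|=24 -> [0, 24, 21, 24]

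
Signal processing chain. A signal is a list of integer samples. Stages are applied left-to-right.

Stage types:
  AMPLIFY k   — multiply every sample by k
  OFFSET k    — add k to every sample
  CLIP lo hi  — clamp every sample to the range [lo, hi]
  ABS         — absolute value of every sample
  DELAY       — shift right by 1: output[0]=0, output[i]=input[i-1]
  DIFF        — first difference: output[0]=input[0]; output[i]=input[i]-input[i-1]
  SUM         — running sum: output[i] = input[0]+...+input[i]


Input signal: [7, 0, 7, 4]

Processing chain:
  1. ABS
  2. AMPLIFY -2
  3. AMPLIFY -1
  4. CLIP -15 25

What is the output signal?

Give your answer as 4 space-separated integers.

Answer: 14 0 14 8

Derivation:
Input: [7, 0, 7, 4]
Stage 1 (ABS): |7|=7, |0|=0, |7|=7, |4|=4 -> [7, 0, 7, 4]
Stage 2 (AMPLIFY -2): 7*-2=-14, 0*-2=0, 7*-2=-14, 4*-2=-8 -> [-14, 0, -14, -8]
Stage 3 (AMPLIFY -1): -14*-1=14, 0*-1=0, -14*-1=14, -8*-1=8 -> [14, 0, 14, 8]
Stage 4 (CLIP -15 25): clip(14,-15,25)=14, clip(0,-15,25)=0, clip(14,-15,25)=14, clip(8,-15,25)=8 -> [14, 0, 14, 8]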